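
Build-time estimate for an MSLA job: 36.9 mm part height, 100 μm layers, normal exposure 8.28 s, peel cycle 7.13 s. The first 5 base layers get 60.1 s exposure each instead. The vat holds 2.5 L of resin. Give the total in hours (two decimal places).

Layers = ⌈36.9/0.1⌉ = 369.
Burn-in layers = 5 × (60.1 + 7.13), so 336.15 s.
Regular layers = 364 × (8.28 + 7.13), so 5609.24 s.
Total = 336.15 + 5609.24 = 5945.39 s = 1.65 hours.

1.65 hours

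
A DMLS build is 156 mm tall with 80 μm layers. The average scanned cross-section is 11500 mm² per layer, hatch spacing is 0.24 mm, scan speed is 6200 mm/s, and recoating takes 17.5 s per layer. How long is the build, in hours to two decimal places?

Number of layers: 156 / 0.08 → 1950 (rounded up).
Per-layer scan distance = 11500 / 0.24, so 47916.7 mm.
Laser time per layer = 47916.7 / 6200 = 7.7285 s.
Layer cycle: 7.7285 + 17.5 → 25.2285 s.
1950 layers × 25.2285 s/layer = 49195.575 s, i.e. 13.67 hours.

13.67 hours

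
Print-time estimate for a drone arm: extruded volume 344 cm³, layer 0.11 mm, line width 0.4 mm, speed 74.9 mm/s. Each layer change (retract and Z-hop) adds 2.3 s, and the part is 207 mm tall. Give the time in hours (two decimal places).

30.20 hours

Bead cross-section: 0.11 × 0.4 → 0.044 mm².
Toolpath length = 344 cm³ / 0.044 mm² = 344000 / 0.044 = 7818181.8 mm.
Print-move time = 7818181.8 / 74.9, so 104381.6 s.
Layers = ⌈207/0.11⌉ = 1882.
Non-print overhead: 1882 × 2.3 → 4328.6 s.
Total = 104381.6 + 4328.6 = 108710.2 s = 30.20 hours.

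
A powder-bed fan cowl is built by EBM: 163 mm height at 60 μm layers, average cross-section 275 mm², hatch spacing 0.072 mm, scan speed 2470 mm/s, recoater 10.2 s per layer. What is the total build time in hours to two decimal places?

Layers = ⌈163/0.06⌉ = 2717.
Scan path per layer = 275 / 0.072 = 3819.4 mm.
Per-layer scan time = 3819.4 / 2470 = 1.5463 s.
Per-layer time: 1.5463 + 10.2 → 11.7463 s.
2717 layers × 11.7463 s/layer = 31914.6971 s, i.e. 8.87 hours.

8.87 hours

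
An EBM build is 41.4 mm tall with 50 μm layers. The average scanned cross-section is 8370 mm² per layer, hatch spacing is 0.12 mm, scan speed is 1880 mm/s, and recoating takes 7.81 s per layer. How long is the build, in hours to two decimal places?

Layer count = ceil(41.4 / 0.05) = 828.
Hatch length per layer = 8370 / 0.12 = 69750 mm.
Per-layer scan time = 69750 / 1880, so 37.1011 s.
Per-layer time: 37.1011 + 7.81 → 44.9111 s.
Build time = 828 × 44.9111 = 37186.3908 s = 10.33 hours.

10.33 hours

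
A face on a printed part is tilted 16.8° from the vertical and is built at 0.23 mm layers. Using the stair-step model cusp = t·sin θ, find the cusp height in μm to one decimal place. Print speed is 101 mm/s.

66.5 μm

h_c = t·sin θ = 0.23 × 0.2890 = 0.06647 mm (66.5 μm).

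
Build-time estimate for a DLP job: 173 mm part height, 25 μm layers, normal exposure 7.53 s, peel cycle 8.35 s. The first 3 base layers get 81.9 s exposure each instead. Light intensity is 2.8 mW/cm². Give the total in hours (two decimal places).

Layer count = ceil(173 / 0.025) = 6920.
Base layers = 3 × (81.9 + 8.35) = 270.75 s.
Normal layers = 6917 × (7.53 + 8.35), so 109841.96 s.
Sum: 270.75 + 109841.96 = 110112.71 s → 30.59 hours.

30.59 hours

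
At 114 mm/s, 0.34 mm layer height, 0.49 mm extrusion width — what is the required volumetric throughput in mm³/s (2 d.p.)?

18.99

Bead cross-section = 0.34 × 0.49 = 0.1666 mm².
Volumetric flow = 114 × 0.1666 = 18.99 mm³/s.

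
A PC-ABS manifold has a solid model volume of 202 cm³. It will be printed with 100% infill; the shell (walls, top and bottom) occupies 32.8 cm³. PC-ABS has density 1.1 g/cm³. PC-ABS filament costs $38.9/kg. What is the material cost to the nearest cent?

Interior volume = 202 − 32.8, so 169.2 cm³.
Infill deposited = 1.00 × 169.2 = 169.2 cm³.
Total extruded = 32.8 + 169.2, so 202 cm³.
Mass = 202 × 1.1 = 222.2 g.
Cost = 222.2 g / 1000 × $38.9/kg = $8.64.

$8.64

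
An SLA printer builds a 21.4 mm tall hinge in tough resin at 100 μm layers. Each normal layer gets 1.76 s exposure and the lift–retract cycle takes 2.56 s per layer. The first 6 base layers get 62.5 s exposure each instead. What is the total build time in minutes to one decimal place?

21.5 minutes

Layer count = ceil(21.4 / 0.1) = 214.
Burn-in layers = 6 × (62.5 + 2.56) = 390.36 s.
Normal layers: 208 × (1.76 + 2.56) → 898.56 s.
Total = 390.36 + 898.56 = 1288.92 s = 21.5 minutes.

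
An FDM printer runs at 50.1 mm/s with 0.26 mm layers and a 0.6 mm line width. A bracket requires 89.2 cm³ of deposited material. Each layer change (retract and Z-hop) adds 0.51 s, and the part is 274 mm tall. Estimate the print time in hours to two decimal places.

3.32 hours

Extrusion cross-section = 0.26 × 0.6, so 0.156 mm².
Toolpath length = 89.2 cm³ / 0.156 mm² = 89200 / 0.156 = 571794.9 mm.
Print-move time: 571794.9 / 50.1 → 11413.1 s.
Layer count = ceil(274 / 0.26) = 1054.
Z-hop total = 1054 × 0.51 = 537.54 s.
Altogether 11413.1 + 537.54 = 11950.64 s, i.e. 3.32 hours.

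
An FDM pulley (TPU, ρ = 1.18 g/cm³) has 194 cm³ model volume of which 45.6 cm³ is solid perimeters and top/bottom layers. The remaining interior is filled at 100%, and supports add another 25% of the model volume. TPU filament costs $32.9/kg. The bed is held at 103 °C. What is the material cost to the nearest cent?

$9.41

Interior volume = 194 − 45.6, so 148.4 cm³.
Infill deposited = 1.00 × 148.4 = 148.4 cm³.
Support = 0.25 × 194, so 48.5 cm³.
Deposited volume = 45.6 + 148.4 + 48.5 = 242.5 cm³.
Mass = 242.5 × 1.18, so 286.15 g.
At $32.9/kg: 286.15/1000 × 32.9 = $9.41.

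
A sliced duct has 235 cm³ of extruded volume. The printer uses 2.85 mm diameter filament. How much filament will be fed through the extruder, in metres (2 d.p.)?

36.84 m

Filament cross-section = π × (2.85/2)² = 6.3794 mm².
Length = 235 cm³ / 6.3794 mm² = 235000 / 6.3794 = 36837.32 mm = 36.84 m.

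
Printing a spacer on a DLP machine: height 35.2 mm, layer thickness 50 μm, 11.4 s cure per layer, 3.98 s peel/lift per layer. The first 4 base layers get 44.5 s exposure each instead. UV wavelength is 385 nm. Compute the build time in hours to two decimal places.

Number of layers: 35.2 / 0.05 → 704 (rounded up).
Base layers: 4 × (44.5 + 3.98) → 193.92 s.
Normal layers = 700 × (11.4 + 3.98) = 10766 s.
Total = 193.92 + 10766 = 10959.92 s = 3.04 hours.

3.04 hours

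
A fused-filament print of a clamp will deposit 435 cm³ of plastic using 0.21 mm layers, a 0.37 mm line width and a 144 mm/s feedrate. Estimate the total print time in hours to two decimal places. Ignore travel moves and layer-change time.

10.80 hours

Line area = 0.21 × 0.37 = 0.0777 mm².
Toolpath length = 435 cm³ / 0.0777 mm² = 435000 / 0.0777 = 5598455.6 mm.
Print-move time = 5598455.6 / 144 = 38878.2 s.
That's 38878.2 s → 10.80 hours.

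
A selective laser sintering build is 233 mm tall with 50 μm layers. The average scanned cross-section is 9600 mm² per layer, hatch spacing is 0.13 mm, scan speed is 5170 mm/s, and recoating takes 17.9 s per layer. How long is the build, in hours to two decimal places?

Layers = ⌈233/0.05⌉ = 4660.
Per-layer scan distance = 9600 / 0.13, so 73846.2 mm.
Scan time per layer = 73846.2 / 5170, so 14.2836 s.
Layer cycle: 14.2836 + 17.9 → 32.1836 s.
Build time = 4660 × 32.1836 = 149975.576 s = 41.66 hours.

41.66 hours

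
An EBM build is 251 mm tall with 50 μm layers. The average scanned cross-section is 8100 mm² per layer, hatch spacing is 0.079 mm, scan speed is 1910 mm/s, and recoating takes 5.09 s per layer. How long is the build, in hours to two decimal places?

81.95 hours

Layers = ⌈251/0.05⌉ = 5020.
Scan path per layer = 8100 / 0.079, so 102531.6 mm.
Per-layer scan time = 102531.6 / 1910, so 53.6815 s.
Time per layer = 53.6815 + 5.09 = 58.7715 s.
Build time = 5020 × 58.7715 = 295032.93 s = 81.95 hours.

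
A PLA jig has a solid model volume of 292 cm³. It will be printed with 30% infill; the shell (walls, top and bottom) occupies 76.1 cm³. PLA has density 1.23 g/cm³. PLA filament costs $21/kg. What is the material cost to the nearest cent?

Interior volume = 292 − 76.1 = 215.9 cm³.
Infill volume = 0.30 × 215.9 = 64.77 cm³.
Total extruded = 76.1 + 64.77, so 140.87 cm³.
Mass = 140.87 × 1.23 = 173.2701 g.
At $21/kg: 173.2701/1000 × 21 = $3.64.

$3.64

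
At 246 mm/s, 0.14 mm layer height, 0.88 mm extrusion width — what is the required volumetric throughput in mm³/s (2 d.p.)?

Bead cross-section = 0.14 × 0.88, so 0.1232 mm².
Q = v·A = 246 × 0.1232 = 30.31 mm³/s.

30.31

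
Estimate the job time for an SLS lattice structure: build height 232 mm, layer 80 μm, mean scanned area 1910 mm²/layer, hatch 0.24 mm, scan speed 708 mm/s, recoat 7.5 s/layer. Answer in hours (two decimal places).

15.10 hours

Layers = ⌈232/0.08⌉ = 2900.
Hatch length per layer: 1910 / 0.24 → 7958.3 mm.
Laser time per layer = 7958.3 / 708 = 11.2405 s.
Layer cycle = 11.2405 + 7.5 = 18.7405 s.
Total: 2900 × 18.7405 s = 54347.45 s → 15.10 hours.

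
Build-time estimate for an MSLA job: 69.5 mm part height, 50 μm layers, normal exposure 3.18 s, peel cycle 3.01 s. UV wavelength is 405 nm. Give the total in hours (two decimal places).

Layer count = ceil(69.5 / 0.05) = 1390.
Each layer takes = 3.18 + 3.01, so 6.19 s.
Build time: 1390 × 6.19 s = 8604.1 s, i.e. 2.39 hours.

2.39 hours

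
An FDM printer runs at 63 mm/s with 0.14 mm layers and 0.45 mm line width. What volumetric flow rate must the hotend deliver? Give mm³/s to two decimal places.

Bead cross-section: 0.14 × 0.45 → 0.063 mm².
Q = v·A = 63 × 0.063 = 3.97 mm³/s.

3.97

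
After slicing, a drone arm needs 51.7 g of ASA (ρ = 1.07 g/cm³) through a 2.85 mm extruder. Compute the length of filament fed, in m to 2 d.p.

7.57 m

Volume = 51.7 g / 1.07 g·cm⁻³ = 48.3178 cm³ = 48317.8 mm³.
Cross-section of 2.85 mm filament: π·(2.85/2)² = 6.3794 mm².
L = V/A = 48317.8/6.3794 = 7574.04 mm → 7.57 m.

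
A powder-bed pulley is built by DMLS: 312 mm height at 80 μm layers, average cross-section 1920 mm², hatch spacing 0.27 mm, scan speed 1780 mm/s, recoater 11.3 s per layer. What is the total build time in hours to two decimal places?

Layer count = ceil(312 / 0.08) = 3900.
Hatch length per layer = 1920 / 0.27, so 7111.1 mm.
Laser time per layer = 7111.1 / 1780, so 3.995 s.
Layer cycle: 3.995 + 11.3 → 15.295 s.
Total: 3900 × 15.295 s = 59650.5 s → 16.57 hours.

16.57 hours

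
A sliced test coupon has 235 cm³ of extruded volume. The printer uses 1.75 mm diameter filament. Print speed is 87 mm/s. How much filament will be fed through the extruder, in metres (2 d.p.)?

A = π r² = π × 0.875² = 2.4053 mm².
L = 235000 mm³ / 2.4053 mm² = 97700.91 mm, i.e. 97.70 m.

97.70 m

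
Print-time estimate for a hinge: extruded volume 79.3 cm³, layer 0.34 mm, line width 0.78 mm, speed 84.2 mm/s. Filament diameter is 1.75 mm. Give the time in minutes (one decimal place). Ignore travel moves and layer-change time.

59.2 minutes

Extrusion cross-section: 0.34 × 0.78 → 0.2652 mm².
Toolpath length = 79.3 cm³ / 0.2652 mm² = 79300 / 0.2652 = 299019.6 mm.
Extrusion time: 299019.6 / 84.2 → 3551.3 s.
That's 3551.3 s → 59.2 minutes.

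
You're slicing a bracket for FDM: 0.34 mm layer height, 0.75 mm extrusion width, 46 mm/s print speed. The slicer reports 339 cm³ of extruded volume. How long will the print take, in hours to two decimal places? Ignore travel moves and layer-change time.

Bead cross-section: 0.34 × 0.75 → 0.255 mm².
Toolpath length = 339 cm³ / 0.255 mm² = 339000 / 0.255 = 1329411.8 mm.
Extrusion time = 1329411.8 / 46, so 28900.3 s.
28900.3 s = 8.03 hours.

8.03 hours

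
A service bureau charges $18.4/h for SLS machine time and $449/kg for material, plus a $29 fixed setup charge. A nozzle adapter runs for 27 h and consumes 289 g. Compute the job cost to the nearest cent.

Machine-time cost = 18.4 × 27, so $496.80.
Material cost = 449 × 289/1000, so $129.761.
Adding setup: 496.80 + 129.761 + 29 → 655.561 ≈ $655.56.

$655.56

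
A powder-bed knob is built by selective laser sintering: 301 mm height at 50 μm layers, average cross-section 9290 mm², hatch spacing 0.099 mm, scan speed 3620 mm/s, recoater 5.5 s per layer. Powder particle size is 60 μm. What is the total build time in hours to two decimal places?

Number of layers: 301 / 0.05 → 6020 (rounded up).
Scan path per layer: 9290 / 0.099 → 93838.4 mm.
Scan time per layer = 93838.4 / 3620 = 25.9222 s.
Layer cycle: 25.9222 + 5.5 → 31.4222 s.
Total: 6020 × 31.4222 s = 189161.644 s → 52.54 hours.

52.54 hours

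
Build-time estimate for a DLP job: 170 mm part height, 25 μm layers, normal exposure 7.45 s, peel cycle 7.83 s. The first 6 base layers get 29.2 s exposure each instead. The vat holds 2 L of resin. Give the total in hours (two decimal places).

28.90 hours

Layer count = ceil(170 / 0.025) = 6800.
Burn-in layers = 6 × (29.2 + 7.83) = 222.18 s.
Regular layers: 6794 × (7.45 + 7.83) → 103812.32 s.
Total = 222.18 + 103812.32 = 104034.5 s = 28.90 hours.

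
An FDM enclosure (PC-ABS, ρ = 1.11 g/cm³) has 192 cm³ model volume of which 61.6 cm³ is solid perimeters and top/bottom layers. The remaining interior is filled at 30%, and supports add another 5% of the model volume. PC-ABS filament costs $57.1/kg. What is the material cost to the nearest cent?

Volume inside the shell: 192 − 61.6 → 130.4 cm³.
Infill deposited: 0.30 × 130.4 → 39.12 cm³.
Support: 0.05 × 192 → 9.6 cm³.
Total extruded = 61.6 + 39.12 + 9.6 = 110.32 cm³.
Mass = 110.32 × 1.11 = 122.4552 g.
At $57.1/kg: 122.4552/1000 × 57.1 = $6.99.

$6.99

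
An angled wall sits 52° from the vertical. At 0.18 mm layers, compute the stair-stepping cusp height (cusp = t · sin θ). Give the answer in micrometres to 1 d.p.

Cusp = layer height × sin(52°) = 0.18 × 0.7880 = 0.14184 mm = 141.8 μm.

141.8 μm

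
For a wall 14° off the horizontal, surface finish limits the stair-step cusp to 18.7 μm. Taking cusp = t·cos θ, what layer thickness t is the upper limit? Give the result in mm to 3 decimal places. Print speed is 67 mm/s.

0.019 mm

cos(14°) = 0.9703; t_max = 0.0187/0.9703 = 0.019 mm.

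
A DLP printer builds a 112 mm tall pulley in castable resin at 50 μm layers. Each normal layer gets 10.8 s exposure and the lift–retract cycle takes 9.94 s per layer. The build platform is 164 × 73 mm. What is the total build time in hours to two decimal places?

Layer count = ceil(112 / 0.05) = 2240.
Cycle time = 10.8 + 9.94 = 20.74 s.
Build time: 2240 × 20.74 s = 46457.6 s, i.e. 12.90 hours.

12.90 hours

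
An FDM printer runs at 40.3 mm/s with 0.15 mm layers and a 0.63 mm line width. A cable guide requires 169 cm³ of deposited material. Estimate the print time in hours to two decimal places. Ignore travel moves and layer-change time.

12.33 hours

Bead cross-section = 0.15 × 0.63 = 0.0945 mm².
Total extruded path = 169000/0.0945 = 1788359.8 mm.
Print-move time = 1788359.8 / 40.3, so 44376.2 s.
44376.2 s = 12.33 hours.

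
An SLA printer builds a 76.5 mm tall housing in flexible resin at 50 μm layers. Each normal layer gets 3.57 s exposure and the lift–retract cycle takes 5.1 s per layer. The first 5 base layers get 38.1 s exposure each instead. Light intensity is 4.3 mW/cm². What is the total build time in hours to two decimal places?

Number of layers: 76.5 / 0.05 → 1530 (rounded up).
Bottom layers: 5 × (38.1 + 5.1) → 216 s.
Remaining layers = 1525 × (3.57 + 5.1), so 13221.75 s.
Total = 216 + 13221.75 = 13437.75 s = 3.73 hours.

3.73 hours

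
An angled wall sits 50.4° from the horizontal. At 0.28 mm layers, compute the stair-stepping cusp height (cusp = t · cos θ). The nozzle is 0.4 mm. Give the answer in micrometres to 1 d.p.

178.5 μm

h_c = t·cos θ = 0.28 × 0.6374 = 0.178472 mm (178.5 μm).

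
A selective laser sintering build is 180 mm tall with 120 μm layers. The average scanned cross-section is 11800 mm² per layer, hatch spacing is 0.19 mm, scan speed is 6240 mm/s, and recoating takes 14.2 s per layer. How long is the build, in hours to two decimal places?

10.06 hours

Layer count = ceil(180 / 0.12) = 1500.
Scan path per layer: 11800 / 0.19 → 62105.3 mm.
Per-layer scan time = 62105.3 / 6240, so 9.9528 s.
Per-layer time: 9.9528 + 14.2 → 24.1528 s.
Build time = 1500 × 24.1528 = 36229.2 s = 10.06 hours.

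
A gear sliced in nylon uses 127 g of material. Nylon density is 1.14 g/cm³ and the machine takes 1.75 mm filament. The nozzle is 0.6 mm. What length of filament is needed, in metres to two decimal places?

46.32 m

Volume = 127 g / 1.14 g·cm⁻³ = 111.4035 cm³ = 111403.5 mm³.
Cross-section of 1.75 mm filament: π·(1.75/2)² = 2.4053 mm².
L = V/A = 111403.5/2.4053 = 46315.84 mm → 46.32 m.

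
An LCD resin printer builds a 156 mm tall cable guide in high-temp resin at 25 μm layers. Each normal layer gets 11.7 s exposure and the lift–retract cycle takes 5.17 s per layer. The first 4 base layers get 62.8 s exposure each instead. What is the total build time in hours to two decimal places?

Layers = ⌈156/0.025⌉ = 6240.
Base layers = 4 × (62.8 + 5.17), so 271.88 s.
Normal layers = 6236 × (11.7 + 5.17), so 105201.32 s.
Total = 271.88 + 105201.32 = 105473.2 s = 29.30 hours.

29.30 hours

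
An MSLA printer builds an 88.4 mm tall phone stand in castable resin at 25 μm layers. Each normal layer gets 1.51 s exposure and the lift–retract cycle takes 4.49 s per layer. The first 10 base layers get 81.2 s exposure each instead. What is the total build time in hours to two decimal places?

6.11 hours

Layer count = ceil(88.4 / 0.025) = 3536.
Burn-in layers = 10 × (81.2 + 4.49), so 856.9 s.
Regular layers = 3526 × (1.51 + 4.49) = 21156 s.
Sum: 856.9 + 21156 = 22012.9 s → 6.11 hours.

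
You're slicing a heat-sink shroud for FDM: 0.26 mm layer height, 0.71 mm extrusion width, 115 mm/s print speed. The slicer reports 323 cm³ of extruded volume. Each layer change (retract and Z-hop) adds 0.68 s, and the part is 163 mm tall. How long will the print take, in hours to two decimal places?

4.34 hours

Extrusion cross-section = 0.26 × 0.71 = 0.1846 mm².
Total extruded path = 323000/0.1846 = 1749729.1 mm.
Time extruding = 1749729.1 / 115, so 15215 s.
Number of layers: 163 / 0.26 → 627 (rounded up).
Layer-change overhead: 627 × 0.68 → 426.36 s.
Altogether 15215 + 426.36 = 15641.36 s, i.e. 4.34 hours.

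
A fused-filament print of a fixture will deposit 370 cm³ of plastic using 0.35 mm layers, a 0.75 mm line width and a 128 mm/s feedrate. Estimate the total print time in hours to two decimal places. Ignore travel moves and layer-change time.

3.06 hours

Extrusion cross-section: 0.35 × 0.75 → 0.2625 mm².
Total extruded path = 370000/0.2625 = 1409523.8 mm.
Time extruding: 1409523.8 / 128 → 11011.9 s.
In the requested units: 11011.9 s = 3.06 hours.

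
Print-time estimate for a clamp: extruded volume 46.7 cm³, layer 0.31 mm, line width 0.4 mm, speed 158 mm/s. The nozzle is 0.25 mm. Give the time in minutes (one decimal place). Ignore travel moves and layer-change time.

39.7 minutes

Extrusion cross-section = 0.31 × 0.4 = 0.124 mm².
Toolpath length = 46.7 cm³ / 0.124 mm² = 46700 / 0.124 = 376612.9 mm.
Print-move time: 376612.9 / 158 → 2383.6 s.
That's 2383.6 s → 39.7 minutes.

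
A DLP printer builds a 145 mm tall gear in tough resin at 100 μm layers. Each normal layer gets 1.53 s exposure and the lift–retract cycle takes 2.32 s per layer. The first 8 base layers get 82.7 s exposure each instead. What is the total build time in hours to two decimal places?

1.73 hours

Layer count = ceil(145 / 0.1) = 1450.
Bottom layers: 8 × (82.7 + 2.32) → 680.16 s.
Remaining layers: 1442 × (1.53 + 2.32) → 5551.7 s.
Sum: 680.16 + 5551.7 = 6231.86 s → 1.73 hours.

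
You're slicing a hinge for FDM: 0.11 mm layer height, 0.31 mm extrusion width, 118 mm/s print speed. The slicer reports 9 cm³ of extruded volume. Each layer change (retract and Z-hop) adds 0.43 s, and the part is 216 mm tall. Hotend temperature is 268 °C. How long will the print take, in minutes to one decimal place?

51.4 minutes

Line area = 0.11 × 0.31, so 0.0341 mm².
Toolpath length = 9 cm³ / 0.0341 mm² = 9000 / 0.0341 = 263929.6 mm.
Extrusion time = 263929.6 / 118, so 2236.7 s.
Layers = ⌈216/0.11⌉ = 1964.
Layer-change overhead = 1964 × 0.43 = 844.52 s.
Total = 2236.7 + 844.52 = 3081.22 s = 51.4 minutes.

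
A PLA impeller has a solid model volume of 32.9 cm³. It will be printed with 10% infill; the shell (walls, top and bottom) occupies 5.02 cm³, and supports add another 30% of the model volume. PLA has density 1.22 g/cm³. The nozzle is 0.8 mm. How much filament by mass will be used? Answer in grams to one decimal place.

Interior volume = 32.9 − 5.02, so 27.88 cm³.
Deposited infill: 0.10 × 27.88 → 2.788 cm³.
Support = 0.30 × 32.9 = 9.87 cm³.
Total extruded: 5.02 + 2.788 + 9.87 → 17.678 cm³.
Mass = 17.678 × 1.22 = 21.56716 g.

21.6 g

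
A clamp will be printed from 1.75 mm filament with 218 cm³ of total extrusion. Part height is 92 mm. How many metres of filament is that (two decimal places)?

Cross-section of 1.75 mm filament: π·(1.75/2)² = 2.4053 mm².
Length = 218 cm³ / 2.4053 mm² = 218000 / 2.4053 = 90633.19 mm = 90.63 m.

90.63 m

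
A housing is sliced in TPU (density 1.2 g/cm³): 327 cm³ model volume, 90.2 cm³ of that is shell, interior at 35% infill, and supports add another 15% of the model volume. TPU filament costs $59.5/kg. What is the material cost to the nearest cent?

$15.86

Volume inside the shell = 327 − 90.2 = 236.8 cm³.
Infill deposited = 0.35 × 236.8, so 82.88 cm³.
Support = 0.15 × 327 = 49.05 cm³.
Deposited volume: 90.2 + 82.88 + 49.05 → 222.13 cm³.
Mass: 222.13 × 1.2 → 266.556 g.
At $59.5/kg: 266.556/1000 × 59.5 = $15.86.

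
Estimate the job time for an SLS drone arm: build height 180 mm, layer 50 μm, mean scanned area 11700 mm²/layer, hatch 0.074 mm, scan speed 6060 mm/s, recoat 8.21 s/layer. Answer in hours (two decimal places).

34.30 hours

Number of layers: 180 / 0.05 → 3600 (rounded up).
Hatch length per layer = 11700 / 0.074 = 158108.1 mm.
Scan time per layer: 158108.1 / 6060 → 26.0904 s.
Time per layer = 26.0904 + 8.21, so 34.3004 s.
Build time = 3600 × 34.3004 = 123481.44 s = 34.30 hours.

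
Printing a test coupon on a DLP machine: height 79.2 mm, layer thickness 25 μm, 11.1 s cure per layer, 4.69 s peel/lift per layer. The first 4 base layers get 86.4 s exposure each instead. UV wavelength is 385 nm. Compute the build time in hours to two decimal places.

13.98 hours

Layer count = ceil(79.2 / 0.025) = 3168.
Base layers = 4 × (86.4 + 4.69) = 364.36 s.
Remaining layers = 3164 × (11.1 + 4.69) = 49959.56 s.
Total = 364.36 + 49959.56 = 50323.92 s = 13.98 hours.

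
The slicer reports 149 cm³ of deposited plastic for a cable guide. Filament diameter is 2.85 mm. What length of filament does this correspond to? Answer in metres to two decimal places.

Filament cross-section = π × (2.85/2)² = 6.3794 mm².
Length = 149 cm³ / 6.3794 mm² = 149000 / 6.3794 = 23356.43 mm = 23.36 m.

23.36 m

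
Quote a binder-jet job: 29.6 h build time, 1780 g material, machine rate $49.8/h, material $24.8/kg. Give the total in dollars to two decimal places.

Machine-time cost = 49.8 × 29.6, so $1474.08.
Material cost: 24.8 × 1780/1000 → $44.144.
Job cost: 1474.08 + 44.144 = 1518.224 ≈ $1518.22.

$1518.22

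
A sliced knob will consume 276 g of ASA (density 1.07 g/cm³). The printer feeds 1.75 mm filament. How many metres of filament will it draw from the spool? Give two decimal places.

Volume = 276 g / 1.07 g·cm⁻³ = 257.9439 cm³ = 257943.9 mm³.
A = π r² = π × 0.875² = 2.4053 mm².
Length = 257943.9 / 2.4053 = 107239.8 mm = 107.24 m.

107.24 m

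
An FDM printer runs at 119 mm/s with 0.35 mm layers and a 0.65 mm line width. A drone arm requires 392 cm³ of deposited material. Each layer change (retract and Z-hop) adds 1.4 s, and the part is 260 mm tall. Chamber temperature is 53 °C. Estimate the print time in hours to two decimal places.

Extrusion cross-section = 0.35 × 0.65, so 0.2275 mm².
Total extruded path = 392000/0.2275 = 1723076.9 mm.
Extrusion time = 1723076.9 / 119, so 14479.6 s.
Layers = ⌈260/0.35⌉ = 743.
Non-print overhead = 743 × 1.4, so 1040.2 s.
Altogether 14479.6 + 1040.2 = 15519.8 s, i.e. 4.31 hours.

4.31 hours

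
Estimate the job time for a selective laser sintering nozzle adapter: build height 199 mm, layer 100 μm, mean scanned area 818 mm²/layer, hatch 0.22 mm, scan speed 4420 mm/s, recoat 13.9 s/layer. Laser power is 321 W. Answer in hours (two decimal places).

8.15 hours

Layer count = ceil(199 / 0.1) = 1990.
Per-layer scan distance = 818 / 0.22 = 3718.2 mm.
Laser time per layer = 3718.2 / 4420 = 0.8412 s.
Per-layer time: 0.8412 + 13.9 → 14.7412 s.
Total: 1990 × 14.7412 s = 29334.988 s → 8.15 hours.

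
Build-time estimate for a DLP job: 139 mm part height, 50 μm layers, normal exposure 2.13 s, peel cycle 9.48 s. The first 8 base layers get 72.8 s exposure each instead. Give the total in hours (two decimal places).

9.12 hours

Number of layers: 139 / 0.05 → 2780 (rounded up).
Base layers = 8 × (72.8 + 9.48) = 658.24 s.
Normal layers = 2772 × (2.13 + 9.48) = 32182.92 s.
Total = 658.24 + 32182.92 = 32841.16 s = 9.12 hours.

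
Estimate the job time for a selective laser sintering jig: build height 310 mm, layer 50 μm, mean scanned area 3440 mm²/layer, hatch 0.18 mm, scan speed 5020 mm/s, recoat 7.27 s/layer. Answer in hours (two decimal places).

Layers = ⌈310/0.05⌉ = 6200.
Hatch length per layer: 3440 / 0.18 → 19111.1 mm.
Laser time per layer: 19111.1 / 5020 → 3.807 s.
Layer cycle = 3.807 + 7.27, so 11.077 s.
6200 layers × 11.077 s/layer = 68677.4 s, i.e. 19.08 hours.

19.08 hours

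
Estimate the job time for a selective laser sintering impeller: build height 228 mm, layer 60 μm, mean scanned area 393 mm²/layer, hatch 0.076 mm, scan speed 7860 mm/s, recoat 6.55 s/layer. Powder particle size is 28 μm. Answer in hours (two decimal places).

7.61 hours

Number of layers: 228 / 0.06 → 3800 (rounded up).
Scan path per layer: 393 / 0.076 → 5171.1 mm.
Laser time per layer: 5171.1 / 7860 → 0.6579 s.
Per-layer time = 0.6579 + 6.55, so 7.2079 s.
Build time = 3800 × 7.2079 = 27390.02 s = 7.61 hours.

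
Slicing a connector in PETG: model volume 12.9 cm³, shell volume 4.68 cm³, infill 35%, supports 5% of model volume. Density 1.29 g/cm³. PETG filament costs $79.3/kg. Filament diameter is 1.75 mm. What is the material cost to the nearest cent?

Volume inside the shell = 12.9 − 4.68 = 8.22 cm³.
Deposited infill: 0.35 × 8.22 → 2.877 cm³.
Support: 0.05 × 12.9 → 0.645 cm³.
Total printed volume: 4.68 + 2.877 + 0.645 → 8.202 cm³.
Mass: 8.202 × 1.29 → 10.58058 g.
At $79.3/kg: 10.58058/1000 × 79.3 = $0.84.

$0.84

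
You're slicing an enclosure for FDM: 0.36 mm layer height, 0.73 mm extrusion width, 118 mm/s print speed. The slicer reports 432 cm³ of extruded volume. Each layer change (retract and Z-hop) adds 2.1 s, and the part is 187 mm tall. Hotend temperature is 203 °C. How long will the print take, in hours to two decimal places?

Extrusion cross-section = 0.36 × 0.73, so 0.2628 mm².
Toolpath length = 432 cm³ / 0.2628 mm² = 432000 / 0.2628 = 1643835.6 mm.
Print-move time = 1643835.6 / 118, so 13930.8 s.
Number of layers: 187 / 0.36 → 520 (rounded up).
Non-print overhead = 520 × 2.1, so 1092 s.
Total = 13930.8 + 1092 = 15022.8 s = 4.17 hours.

4.17 hours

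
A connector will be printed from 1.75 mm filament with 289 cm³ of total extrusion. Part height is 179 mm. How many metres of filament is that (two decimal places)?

Cross-section of 1.75 mm filament: π·(1.75/2)² = 2.4053 mm².
Length = 289 cm³ / 2.4053 mm² = 289000 / 2.4053 = 120151.33 mm = 120.15 m.

120.15 m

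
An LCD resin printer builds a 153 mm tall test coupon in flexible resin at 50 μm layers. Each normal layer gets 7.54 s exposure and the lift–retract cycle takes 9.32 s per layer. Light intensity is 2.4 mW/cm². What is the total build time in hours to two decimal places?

14.33 hours

Number of layers: 153 / 0.05 → 3060 (rounded up).
Per-layer time: 7.54 + 9.32 → 16.86 s.
Build time: 3060 × 16.86 s = 51591.6 s, i.e. 14.33 hours.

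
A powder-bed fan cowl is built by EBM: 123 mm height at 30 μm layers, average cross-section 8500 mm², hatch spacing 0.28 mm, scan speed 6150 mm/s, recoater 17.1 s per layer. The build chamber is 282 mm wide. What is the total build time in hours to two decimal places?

25.10 hours

Layers = ⌈123/0.03⌉ = 4100.
Per-layer scan distance = 8500 / 0.28 = 30357.1 mm.
Per-layer scan time = 30357.1 / 6150 = 4.9361 s.
Time per layer = 4.9361 + 17.1, so 22.0361 s.
4100 layers × 22.0361 s/layer = 90348.01 s, i.e. 25.10 hours.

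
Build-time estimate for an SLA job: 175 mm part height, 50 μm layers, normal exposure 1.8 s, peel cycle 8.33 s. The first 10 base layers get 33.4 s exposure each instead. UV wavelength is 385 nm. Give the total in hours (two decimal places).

Layers = ⌈175/0.05⌉ = 3500.
Burn-in layers: 10 × (33.4 + 8.33) → 417.3 s.
Remaining layers = 3490 × (1.8 + 8.33), so 35353.7 s.
Sum: 417.3 + 35353.7 = 35771 s → 9.94 hours.

9.94 hours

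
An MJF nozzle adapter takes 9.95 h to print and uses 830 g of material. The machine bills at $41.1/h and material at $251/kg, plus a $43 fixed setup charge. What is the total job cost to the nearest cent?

Time charge = 41.1 × 9.95, so $408.945.
Material charge: 251 × 830/1000 → $208.33.
Total = 408.945 + 208.33 + 43 = 660.275 ≈ $660.28.

$660.28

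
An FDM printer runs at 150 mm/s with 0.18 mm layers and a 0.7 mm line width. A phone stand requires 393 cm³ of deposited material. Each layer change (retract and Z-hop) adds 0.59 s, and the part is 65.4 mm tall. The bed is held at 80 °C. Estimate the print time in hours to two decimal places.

Bead cross-section = 0.18 × 0.7, so 0.126 mm².
Total extruded path = 393000/0.126 = 3119047.6 mm.
Time extruding = 3119047.6 / 150 = 20793.7 s.
Number of layers: 65.4 / 0.18 → 364 (rounded up).
Non-print overhead = 364 × 0.59 = 214.76 s.
Altogether 20793.7 + 214.76 = 21008.46 s, i.e. 5.84 hours.

5.84 hours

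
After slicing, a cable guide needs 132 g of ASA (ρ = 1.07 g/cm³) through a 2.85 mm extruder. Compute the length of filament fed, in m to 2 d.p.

19.34 m

Extruded volume: 132/1.07 = 123.3645 cm³ (123364.5 mm³).
Cross-section of 2.85 mm filament: π·(2.85/2)² = 6.3794 mm².
Length = 123364.5 / 6.3794 = 19337.95 mm = 19.34 m.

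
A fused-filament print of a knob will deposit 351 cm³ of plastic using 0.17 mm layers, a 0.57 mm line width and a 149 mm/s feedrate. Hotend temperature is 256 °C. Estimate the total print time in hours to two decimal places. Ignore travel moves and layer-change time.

6.75 hours

Bead cross-section = 0.17 × 0.57 = 0.0969 mm².
Path length: 351000 mm³ / 0.0969 mm² → 3622291 mm.
Extrusion time: 3622291 / 149 → 24310.7 s.
That's 24310.7 s → 6.75 hours.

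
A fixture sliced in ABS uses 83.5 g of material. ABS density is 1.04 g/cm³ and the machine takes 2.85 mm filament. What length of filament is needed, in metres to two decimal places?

Volume = 83.5 g / 1.04 g·cm⁻³ = 80.2885 cm³ = 80288.5 mm³.
A = π r² = π × 1.425² = 6.3794 mm².
Length = 80288.5 / 6.3794 = 12585.59 mm = 12.59 m.

12.59 m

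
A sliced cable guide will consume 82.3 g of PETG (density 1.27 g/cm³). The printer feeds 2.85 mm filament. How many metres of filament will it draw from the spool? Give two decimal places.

Extruded volume: 82.3/1.27 = 64.8031 cm³ (64803.1 mm³).
Filament cross-section = π × (2.85/2)² = 6.3794 mm².
L = V/A = 64803.1/6.3794 = 10158.18 mm → 10.16 m.

10.16 m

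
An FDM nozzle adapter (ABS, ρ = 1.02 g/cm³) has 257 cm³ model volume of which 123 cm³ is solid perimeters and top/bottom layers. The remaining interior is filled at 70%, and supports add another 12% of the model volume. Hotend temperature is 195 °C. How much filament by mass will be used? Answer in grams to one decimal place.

252.6 g

Volume inside the shell: 257 − 123 → 134 cm³.
Deposited infill = 0.70 × 134 = 93.8 cm³.
Support = 0.12 × 257, so 30.84 cm³.
Total printed volume = 123 + 93.8 + 30.84, so 247.64 cm³.
Mass = 247.64 × 1.02, so 252.5928 g.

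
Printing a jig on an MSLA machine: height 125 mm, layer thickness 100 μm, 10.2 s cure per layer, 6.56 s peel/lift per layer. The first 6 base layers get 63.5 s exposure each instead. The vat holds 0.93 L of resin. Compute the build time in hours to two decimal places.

5.91 hours

Layers = ⌈125/0.1⌉ = 1250.
Bottom layers = 6 × (63.5 + 6.56), so 420.36 s.
Normal layers = 1244 × (10.2 + 6.56), so 20849.44 s.
Sum: 420.36 + 20849.44 = 21269.8 s → 5.91 hours.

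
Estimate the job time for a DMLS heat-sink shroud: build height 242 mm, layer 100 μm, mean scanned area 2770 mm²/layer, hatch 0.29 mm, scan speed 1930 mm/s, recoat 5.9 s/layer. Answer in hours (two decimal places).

Layer count = ceil(242 / 0.1) = 2420.
Per-layer scan distance = 2770 / 0.29, so 9551.7 mm.
Laser time per layer: 9551.7 / 1930 → 4.9491 s.
Per-layer time: 4.9491 + 5.9 → 10.8491 s.
Total: 2420 × 10.8491 s = 26254.822 s → 7.29 hours.

7.29 hours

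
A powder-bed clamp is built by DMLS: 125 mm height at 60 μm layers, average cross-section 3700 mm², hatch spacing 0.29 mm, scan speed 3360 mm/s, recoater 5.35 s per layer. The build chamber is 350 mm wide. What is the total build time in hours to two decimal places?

5.30 hours

Layers = ⌈125/0.06⌉ = 2084.
Hatch length per layer: 3700 / 0.29 → 12758.6 mm.
Per-layer scan time: 12758.6 / 3360 → 3.7972 s.
Per-layer time = 3.7972 + 5.35 = 9.1472 s.
Build time = 2084 × 9.1472 = 19062.7648 s = 5.30 hours.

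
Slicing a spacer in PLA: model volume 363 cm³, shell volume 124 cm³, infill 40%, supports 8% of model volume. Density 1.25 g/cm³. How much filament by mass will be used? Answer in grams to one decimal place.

310.8 g

Infill region = 363 − 124, so 239 cm³.
Deposited infill = 0.40 × 239 = 95.6 cm³.
Support = 0.08 × 363, so 29.04 cm³.
Total printed volume = 124 + 95.6 + 29.04 = 248.64 cm³.
Mass: 248.64 × 1.25 → 310.8 g.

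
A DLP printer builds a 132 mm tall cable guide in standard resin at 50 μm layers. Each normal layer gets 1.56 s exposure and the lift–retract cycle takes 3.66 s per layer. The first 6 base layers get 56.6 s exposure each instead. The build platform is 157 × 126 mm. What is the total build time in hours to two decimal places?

Number of layers: 132 / 0.05 → 2640 (rounded up).
Bottom layers = 6 × (56.6 + 3.66) = 361.56 s.
Regular layers = 2634 × (1.56 + 3.66) = 13749.48 s.
Sum: 361.56 + 13749.48 = 14111.04 s → 3.92 hours.

3.92 hours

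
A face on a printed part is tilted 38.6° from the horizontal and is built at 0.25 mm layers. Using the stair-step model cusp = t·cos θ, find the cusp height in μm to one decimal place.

h_c = t·cos θ = 0.25 × 0.7815 = 0.195375 mm (195.4 μm).

195.4 μm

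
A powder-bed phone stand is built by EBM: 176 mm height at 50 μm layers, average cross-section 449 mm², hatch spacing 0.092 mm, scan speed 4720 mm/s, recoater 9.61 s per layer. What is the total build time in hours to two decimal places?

Layer count = ceil(176 / 0.05) = 3520.
Scan path per layer = 449 / 0.092 = 4880.4 mm.
Per-layer scan time: 4880.4 / 4720 → 1.034 s.
Time per layer: 1.034 + 9.61 → 10.644 s.
3520 layers × 10.644 s/layer = 37466.88 s, i.e. 10.41 hours.

10.41 hours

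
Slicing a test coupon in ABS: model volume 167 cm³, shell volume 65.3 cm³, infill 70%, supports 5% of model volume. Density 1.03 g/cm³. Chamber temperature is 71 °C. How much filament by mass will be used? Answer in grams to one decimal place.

Volume inside the shell: 167 − 65.3 → 101.7 cm³.
Deposited infill = 0.70 × 101.7 = 71.19 cm³.
Support: 0.05 × 167 → 8.35 cm³.
Total extruded = 65.3 + 71.19 + 8.35, so 144.84 cm³.
Mass = 144.84 × 1.03, so 149.1852 g.

149.2 g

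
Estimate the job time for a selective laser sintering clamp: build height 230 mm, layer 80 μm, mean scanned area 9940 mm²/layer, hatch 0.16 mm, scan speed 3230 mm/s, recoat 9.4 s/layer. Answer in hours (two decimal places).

22.87 hours

Layers = ⌈230/0.08⌉ = 2875.
Hatch length per layer: 9940 / 0.16 → 62125 mm.
Laser time per layer = 62125 / 3230 = 19.2337 s.
Layer cycle = 19.2337 + 9.4 = 28.6337 s.
2875 layers × 28.6337 s/layer = 82321.8875 s, i.e. 22.87 hours.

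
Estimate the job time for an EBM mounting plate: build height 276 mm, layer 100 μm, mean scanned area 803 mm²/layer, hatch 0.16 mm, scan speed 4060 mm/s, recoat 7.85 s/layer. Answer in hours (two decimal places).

Number of layers: 276 / 0.1 → 2760 (rounded up).
Per-layer scan distance = 803 / 0.16, so 5018.8 mm.
Beam time per layer = 5018.8 / 4060 = 1.2362 s.
Per-layer time = 1.2362 + 7.85 = 9.0862 s.
Total: 2760 × 9.0862 s = 25077.912 s → 6.97 hours.

6.97 hours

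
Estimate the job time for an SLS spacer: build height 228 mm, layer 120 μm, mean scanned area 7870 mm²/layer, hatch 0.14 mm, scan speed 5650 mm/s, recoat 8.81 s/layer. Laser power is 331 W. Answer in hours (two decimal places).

Number of layers: 228 / 0.12 → 1900 (rounded up).
Hatch length per layer = 7870 / 0.14 = 56214.3 mm.
Per-layer scan time: 56214.3 / 5650 → 9.9494 s.
Per-layer time = 9.9494 + 8.81, so 18.7594 s.
Total: 1900 × 18.7594 s = 35642.86 s → 9.90 hours.

9.90 hours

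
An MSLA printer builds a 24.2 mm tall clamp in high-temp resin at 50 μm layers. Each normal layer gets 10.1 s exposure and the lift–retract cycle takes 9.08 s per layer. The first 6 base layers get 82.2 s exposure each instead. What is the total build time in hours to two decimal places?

Number of layers: 24.2 / 0.05 → 484 (rounded up).
Base layers = 6 × (82.2 + 9.08), so 547.68 s.
Normal layers: 478 × (10.1 + 9.08) → 9168.04 s.
Total = 547.68 + 9168.04 = 9715.72 s = 2.70 hours.

2.70 hours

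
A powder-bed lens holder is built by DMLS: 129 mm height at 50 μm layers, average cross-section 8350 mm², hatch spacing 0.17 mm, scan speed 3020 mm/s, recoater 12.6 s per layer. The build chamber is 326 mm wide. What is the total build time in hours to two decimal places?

Layer count = ceil(129 / 0.05) = 2580.
Scan path per layer: 8350 / 0.17 → 49117.6 mm.
Per-layer scan time = 49117.6 / 3020 = 16.2641 s.
Per-layer time = 16.2641 + 12.6, so 28.8641 s.
Total: 2580 × 28.8641 s = 74469.378 s → 20.69 hours.

20.69 hours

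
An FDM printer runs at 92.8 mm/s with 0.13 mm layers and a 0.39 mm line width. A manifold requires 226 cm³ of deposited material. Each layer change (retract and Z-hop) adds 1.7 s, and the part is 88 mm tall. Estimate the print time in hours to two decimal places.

13.66 hours

Line area = 0.13 × 0.39, so 0.0507 mm².
Toolpath length = 226 cm³ / 0.0507 mm² = 226000 / 0.0507 = 4457593.7 mm.
Extrusion time = 4457593.7 / 92.8, so 48034.4 s.
Layer count = ceil(88 / 0.13) = 677.
Layer-change overhead = 677 × 1.7 = 1150.9 s.
Altogether 48034.4 + 1150.9 = 49185.3 s, i.e. 13.66 hours.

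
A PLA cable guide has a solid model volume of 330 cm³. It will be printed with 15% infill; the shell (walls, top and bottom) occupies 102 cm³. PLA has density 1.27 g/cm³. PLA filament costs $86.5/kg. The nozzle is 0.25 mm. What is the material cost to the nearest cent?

$14.96

Volume inside the shell: 330 − 102 → 228 cm³.
Deposited infill = 0.15 × 228, so 34.2 cm³.
Deposited volume = 102 + 34.2 = 136.2 cm³.
Mass: 136.2 × 1.27 → 172.974 g.
Cost = 172.974 g / 1000 × $86.5/kg = $14.96.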